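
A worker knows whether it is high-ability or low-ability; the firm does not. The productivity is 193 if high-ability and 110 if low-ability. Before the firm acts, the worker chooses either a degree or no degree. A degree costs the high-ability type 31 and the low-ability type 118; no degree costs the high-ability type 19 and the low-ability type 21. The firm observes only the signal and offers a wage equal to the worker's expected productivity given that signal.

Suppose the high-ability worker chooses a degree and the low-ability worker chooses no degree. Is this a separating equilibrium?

Yes

Under separation the firm infers type exactly: degree → high-ability (pays 193), no degree → low-ability (pays 110).
High-ability: degree gives 193 − 31 = 162; no degree gives 110 − 19 = 91. No deviation. ✓
Low-ability: no degree gives 110 − 21 = 89; degree gives 193 − 118 = 75. No deviation. ✓
Both incentive constraints hold.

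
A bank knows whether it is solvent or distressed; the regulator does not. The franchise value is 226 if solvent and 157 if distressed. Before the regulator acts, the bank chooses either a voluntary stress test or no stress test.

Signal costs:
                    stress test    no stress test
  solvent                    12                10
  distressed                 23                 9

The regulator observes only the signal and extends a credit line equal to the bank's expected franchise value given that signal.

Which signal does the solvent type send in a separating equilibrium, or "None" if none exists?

Try solvent → stress test, distressed → no stress test:
  Under separation the regulator infers type exactly: stress test → solvent (pays 226), no stress test → distressed (pays 157).
  Solvent: stress test gives 226 − 12 = 214; no stress test gives 157 − 10 = 147. No deviation. ✓
  Distressed: no stress test gives 157 − 9 = 148; stress test gives 226 − 23 = 203. Would deviate. ✗
Try solvent → no stress test, distressed → stress test:
  Under separation the regulator infers type exactly: no stress test → solvent (pays 226), stress test → distressed (pays 157).
  Solvent: no stress test gives 226 − 10 = 216; stress test gives 157 − 12 = 145. No deviation. ✓
  Distressed: stress test gives 157 − 23 = 134; no stress test gives 226 − 9 = 217. Would deviate. ✗
Neither assignment is incentive-compatible.

None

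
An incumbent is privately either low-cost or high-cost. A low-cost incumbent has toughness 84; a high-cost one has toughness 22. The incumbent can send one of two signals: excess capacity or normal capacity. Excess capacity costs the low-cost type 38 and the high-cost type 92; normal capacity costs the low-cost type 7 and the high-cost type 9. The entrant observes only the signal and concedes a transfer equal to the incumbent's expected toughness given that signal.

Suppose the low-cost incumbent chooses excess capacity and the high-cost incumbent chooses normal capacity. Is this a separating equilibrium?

Yes

If types separate, excess capacity earns payment 84 and normal capacity earns 22.
Low-cost: excess capacity gives 84 − 38 = 46; normal capacity gives 22 − 7 = 15. No deviation. ✓
High-cost: normal capacity gives 22 − 9 = 13; excess capacity gives 84 − 92 = -8. No deviation. ✓
Neither type gains from mimicking the other.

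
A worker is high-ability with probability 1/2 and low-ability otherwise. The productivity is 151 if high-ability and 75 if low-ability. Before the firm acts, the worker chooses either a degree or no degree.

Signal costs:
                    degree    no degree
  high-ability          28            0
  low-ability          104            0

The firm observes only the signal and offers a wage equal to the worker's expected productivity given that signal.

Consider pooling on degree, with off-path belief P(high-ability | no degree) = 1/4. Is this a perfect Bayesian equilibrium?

No

On the equilibrium path (degree) the firm holds the prior 1/2 and pays 1/2·151 + 1/2·75 = 113. Off-path (no degree) belief 1/4 gives 1/4·151 + 3/4·75 = 94.
High-ability: degree gives 113 − 28 = 85; no degree gives 94 − 0 = 94. Deviates. ✗
Low-ability: degree gives 113 − 104 = 9; no degree gives 94 − 0 = 94. Deviates. ✗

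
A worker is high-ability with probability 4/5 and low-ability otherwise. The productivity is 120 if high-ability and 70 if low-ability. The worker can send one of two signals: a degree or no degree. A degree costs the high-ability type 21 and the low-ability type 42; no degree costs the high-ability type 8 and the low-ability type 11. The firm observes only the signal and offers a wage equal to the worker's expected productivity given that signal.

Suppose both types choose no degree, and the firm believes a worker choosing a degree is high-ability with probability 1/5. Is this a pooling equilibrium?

Yes

At the pooled signal (no degree) the firm holds the prior 4/5 and pays 4/5·120 + 1/5·70 = 110. Off-path (degree) belief 1/5 gives 1/5·120 + 4/5·70 = 80.
High-ability: no degree gives 110 − 8 = 102; degree gives 80 − 21 = 59. Stays. ✓
Low-ability: no degree gives 110 − 11 = 99; degree gives 80 − 42 = 38. Stays. ✓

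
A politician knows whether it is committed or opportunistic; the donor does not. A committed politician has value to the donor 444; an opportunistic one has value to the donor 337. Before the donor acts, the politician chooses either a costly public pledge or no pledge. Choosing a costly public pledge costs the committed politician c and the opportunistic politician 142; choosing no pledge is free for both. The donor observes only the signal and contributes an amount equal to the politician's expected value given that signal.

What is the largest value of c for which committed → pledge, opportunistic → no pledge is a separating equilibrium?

107

Under separation: pledge → committed (pays 444); no pledge → opportunistic (pays 337).
Opportunistic: 337 − 0 = 337 ≥ 444 − 142 = 302. Holds regardless of c. ✓
Committed: 444 − c ≥ 337 − 0, so c ≤ 444 − 337 = 107.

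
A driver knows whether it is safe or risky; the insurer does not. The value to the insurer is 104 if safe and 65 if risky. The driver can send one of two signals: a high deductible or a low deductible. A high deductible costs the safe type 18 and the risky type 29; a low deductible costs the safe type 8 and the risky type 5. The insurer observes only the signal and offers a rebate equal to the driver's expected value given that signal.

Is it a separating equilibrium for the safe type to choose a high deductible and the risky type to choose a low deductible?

No

If types separate, high deductible earns payment 104 and low deductible earns 65.
Safe: high deductible gives 104 − 18 = 86; low deductible gives 65 − 8 = 57. No deviation. ✓
Risky: low deductible gives 65 − 5 = 60; high deductible gives 104 − 29 = 75. Would deviate. ✗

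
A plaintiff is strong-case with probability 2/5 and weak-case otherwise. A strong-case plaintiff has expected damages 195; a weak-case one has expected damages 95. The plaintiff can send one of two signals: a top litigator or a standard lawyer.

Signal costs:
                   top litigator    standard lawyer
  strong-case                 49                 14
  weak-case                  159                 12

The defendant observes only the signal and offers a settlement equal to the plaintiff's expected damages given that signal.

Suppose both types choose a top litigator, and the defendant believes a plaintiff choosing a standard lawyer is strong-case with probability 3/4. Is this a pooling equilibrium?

No

At the pooled signal (top litigator) the defendant holds the prior 2/5 and pays 2/5·195 + 3/5·95 = 135. Off-path (standard lawyer) belief 3/4 gives 3/4·195 + 1/4·95 = 170.
Strong-case: top litigator gives 135 − 49 = 86; standard lawyer gives 170 − 14 = 156. Deviates. ✗
Weak-case: top litigator gives 135 − 159 = -24; standard lawyer gives 170 − 12 = 158. Deviates. ✗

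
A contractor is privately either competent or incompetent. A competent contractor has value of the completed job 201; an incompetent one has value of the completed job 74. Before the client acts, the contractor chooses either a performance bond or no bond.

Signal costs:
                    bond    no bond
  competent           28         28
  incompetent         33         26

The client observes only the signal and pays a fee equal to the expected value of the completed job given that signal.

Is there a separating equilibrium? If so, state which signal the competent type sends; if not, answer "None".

Try competent → bond, incompetent → no bond:
  Under separation the client infers type exactly: bond → competent (pays 201), no bond → incompetent (pays 74).
  Competent: bond gives 201 − 28 = 173; no bond gives 74 − 28 = 46. No deviation. ✓
  Incompetent: no bond gives 74 − 26 = 48; bond gives 201 − 33 = 168. Would deviate. ✗
Try competent → no bond, incompetent → bond:
  Under separation the client infers type exactly: no bond → competent (pays 201), bond → incompetent (pays 74).
  Competent: no bond gives 201 − 28 = 173; bond gives 74 − 28 = 46. No deviation. ✓
  Incompetent: bond gives 74 − 33 = 41; no bond gives 201 − 26 = 175. Would deviate. ✗
Neither assignment is incentive-compatible.

None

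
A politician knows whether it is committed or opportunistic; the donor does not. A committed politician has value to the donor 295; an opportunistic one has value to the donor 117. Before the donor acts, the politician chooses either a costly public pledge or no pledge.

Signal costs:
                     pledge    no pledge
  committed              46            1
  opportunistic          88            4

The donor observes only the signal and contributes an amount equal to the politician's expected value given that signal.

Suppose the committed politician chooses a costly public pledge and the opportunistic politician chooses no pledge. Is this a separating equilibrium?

Under separation the donor infers type exactly: pledge → committed (pays 295), no pledge → opportunistic (pays 117).
Committed: pledge gives 295 − 46 = 249; no pledge gives 117 − 1 = 116. No deviation. ✓
Opportunistic: no pledge gives 117 − 4 = 113; pledge gives 295 − 88 = 207. Would deviate. ✗

No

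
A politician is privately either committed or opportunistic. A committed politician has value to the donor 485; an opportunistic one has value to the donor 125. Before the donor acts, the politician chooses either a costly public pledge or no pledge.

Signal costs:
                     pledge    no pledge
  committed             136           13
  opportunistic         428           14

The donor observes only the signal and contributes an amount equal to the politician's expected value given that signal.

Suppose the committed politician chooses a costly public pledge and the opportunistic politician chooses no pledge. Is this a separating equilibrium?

Yes

Under separation the donor infers type exactly: pledge → committed (pays 485), no pledge → opportunistic (pays 125).
Committed: pledge gives 485 − 136 = 349; no pledge gives 125 − 13 = 112. No deviation. ✓
Opportunistic: no pledge gives 125 − 14 = 111; pledge gives 485 − 428 = 57. No deviation. ✓
Neither type gains from mimicking the other.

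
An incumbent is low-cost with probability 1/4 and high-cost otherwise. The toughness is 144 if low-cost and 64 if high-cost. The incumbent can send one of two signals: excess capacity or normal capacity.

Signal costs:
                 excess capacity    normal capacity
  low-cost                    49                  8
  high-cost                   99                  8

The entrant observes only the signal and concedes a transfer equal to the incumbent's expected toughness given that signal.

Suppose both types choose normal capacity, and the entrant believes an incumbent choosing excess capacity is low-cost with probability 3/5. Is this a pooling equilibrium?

At the pooled signal (normal capacity) the entrant holds the prior 1/4 and pays 1/4·144 + 3/4·64 = 84. Off-path (excess capacity) belief 3/5 gives 3/5·144 + 2/5·64 = 112.
Low-cost: normal capacity gives 84 − 8 = 76; excess capacity gives 112 − 49 = 63. Stays. ✓
High-cost: normal capacity gives 84 − 8 = 76; excess capacity gives 112 − 99 = 13. Stays. ✓

Yes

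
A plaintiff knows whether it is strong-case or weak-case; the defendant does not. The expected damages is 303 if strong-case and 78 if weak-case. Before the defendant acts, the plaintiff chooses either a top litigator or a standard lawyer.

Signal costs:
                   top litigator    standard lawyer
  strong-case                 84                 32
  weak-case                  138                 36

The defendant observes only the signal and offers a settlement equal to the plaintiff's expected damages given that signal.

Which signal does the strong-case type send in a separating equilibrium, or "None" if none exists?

Try strong-case → top litigator, weak-case → standard lawyer:
  Under separation the defendant infers type exactly: top litigator → strong-case (pays 303), standard lawyer → weak-case (pays 78).
  Strong-case: top litigator gives 303 − 84 = 219; standard lawyer gives 78 − 32 = 46. No deviation. ✓
  Weak-case: standard lawyer gives 78 − 36 = 42; top litigator gives 303 − 138 = 165. Would deviate. ✗
Try strong-case → standard lawyer, weak-case → top litigator:
  Under separation the defendant infers type exactly: standard lawyer → strong-case (pays 303), top litigator → weak-case (pays 78).
  Strong-case: standard lawyer gives 303 − 32 = 271; top litigator gives 78 − 84 = -6. No deviation. ✓
  Weak-case: top litigator gives 78 − 138 = -60; standard lawyer gives 303 − 36 = 267. Would deviate. ✗
Neither assignment is incentive-compatible.

None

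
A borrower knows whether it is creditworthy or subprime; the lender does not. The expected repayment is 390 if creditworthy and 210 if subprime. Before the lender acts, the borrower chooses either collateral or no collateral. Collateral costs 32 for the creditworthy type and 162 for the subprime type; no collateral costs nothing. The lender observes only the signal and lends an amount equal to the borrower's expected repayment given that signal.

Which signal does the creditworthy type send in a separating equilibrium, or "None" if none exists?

None

Try creditworthy → collateral, subprime → no collateral:
  If types separate, collateral earns payment 390 and no collateral earns 210.
  Creditworthy: collateral gives 390 − 32 = 358; no collateral gives 210 − 0 = 210. No deviation. ✓
  Subprime: no collateral gives 210 − 0 = 210; collateral gives 390 − 162 = 228. Would deviate. ✗
Try creditworthy → no collateral, subprime → collateral:
  If types separate, no collateral earns payment 390 and collateral earns 210.
  Creditworthy: no collateral gives 390 − 0 = 390; collateral gives 210 − 32 = 178. No deviation. ✓
  Subprime: collateral gives 210 − 162 = 48; no collateral gives 390 − 0 = 390. Would deviate. ✗
Neither assignment is incentive-compatible.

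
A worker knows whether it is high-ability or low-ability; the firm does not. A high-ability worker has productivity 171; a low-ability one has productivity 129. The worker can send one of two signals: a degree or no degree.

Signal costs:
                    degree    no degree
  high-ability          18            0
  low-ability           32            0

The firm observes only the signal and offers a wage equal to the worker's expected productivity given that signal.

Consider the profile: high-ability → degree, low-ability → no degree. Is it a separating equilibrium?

No

Under separation the firm infers type exactly: degree → high-ability (pays 171), no degree → low-ability (pays 129).
High-ability: degree gives 171 − 18 = 153; no degree gives 129 − 0 = 129. No deviation. ✓
Low-ability: no degree gives 129 − 0 = 129; degree gives 171 − 32 = 139. Would deviate. ✗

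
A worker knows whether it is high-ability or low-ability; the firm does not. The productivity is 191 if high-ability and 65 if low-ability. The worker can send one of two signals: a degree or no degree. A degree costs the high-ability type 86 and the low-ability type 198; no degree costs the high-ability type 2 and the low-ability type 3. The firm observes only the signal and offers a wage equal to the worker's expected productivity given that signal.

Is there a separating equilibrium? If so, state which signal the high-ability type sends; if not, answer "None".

Try high-ability → degree, low-ability → no degree:
  If types separate, degree earns payment 191 and no degree earns 65.
  High-ability: degree gives 191 − 86 = 105; no degree gives 65 − 2 = 63. No deviation. ✓
  Low-ability: no degree gives 65 − 3 = 62; degree gives 191 − 198 = -7. No deviation. ✓
Both hold — the high-ability type sends degree.

degree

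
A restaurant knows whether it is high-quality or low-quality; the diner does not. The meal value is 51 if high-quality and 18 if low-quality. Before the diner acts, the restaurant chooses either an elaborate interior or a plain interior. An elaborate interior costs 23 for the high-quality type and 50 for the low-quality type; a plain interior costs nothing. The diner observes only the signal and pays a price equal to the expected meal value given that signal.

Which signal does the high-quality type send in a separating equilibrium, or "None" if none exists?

elaborate interior

Try high-quality → elaborate interior, low-quality → plain interior:
  If types separate, elaborate interior earns payment 51 and plain interior earns 18.
  High-quality: elaborate interior gives 51 − 23 = 28; plain interior gives 18 − 0 = 18. No deviation. ✓
  Low-quality: plain interior gives 18 − 0 = 18; elaborate interior gives 51 − 50 = 1. No deviation. ✓
Both hold — the high-quality type sends elaborate interior.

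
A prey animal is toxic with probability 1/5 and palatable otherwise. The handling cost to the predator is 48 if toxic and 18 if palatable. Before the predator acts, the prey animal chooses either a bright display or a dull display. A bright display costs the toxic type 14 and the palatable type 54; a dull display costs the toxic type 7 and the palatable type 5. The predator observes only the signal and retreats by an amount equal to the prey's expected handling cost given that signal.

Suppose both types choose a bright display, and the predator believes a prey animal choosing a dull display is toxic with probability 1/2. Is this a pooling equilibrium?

At the pooled signal (bright display) the predator holds the prior 1/5 and pays 1/5·48 + 4/5·18 = 24. Off-path (dull display) belief 1/2 gives 1/2·48 + 1/2·18 = 33.
Toxic: bright display gives 24 − 14 = 10; dull display gives 33 − 7 = 26. Deviates. ✗
Palatable: bright display gives 24 − 54 = -30; dull display gives 33 − 5 = 28. Deviates. ✗

No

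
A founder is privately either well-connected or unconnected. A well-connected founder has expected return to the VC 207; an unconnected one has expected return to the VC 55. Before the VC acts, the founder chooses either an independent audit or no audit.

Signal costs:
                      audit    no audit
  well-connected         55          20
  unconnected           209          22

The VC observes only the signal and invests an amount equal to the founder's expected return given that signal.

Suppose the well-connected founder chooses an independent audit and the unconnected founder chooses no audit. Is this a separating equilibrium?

Yes

If types separate, audit earns payment 207 and no audit earns 55.
Well-connected: audit gives 207 − 55 = 152; no audit gives 55 − 20 = 35. No deviation. ✓
Unconnected: no audit gives 55 − 22 = 33; audit gives 207 − 209 = -2. No deviation. ✓
Both incentive constraints hold.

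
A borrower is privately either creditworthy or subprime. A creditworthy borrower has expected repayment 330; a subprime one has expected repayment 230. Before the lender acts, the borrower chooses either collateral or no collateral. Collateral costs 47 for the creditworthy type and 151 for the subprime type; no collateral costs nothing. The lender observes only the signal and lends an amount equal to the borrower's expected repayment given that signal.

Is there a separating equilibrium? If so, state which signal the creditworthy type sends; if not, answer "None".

Try creditworthy → collateral, subprime → no collateral:
  Under separation the lender infers type exactly: collateral → creditworthy (pays 330), no collateral → subprime (pays 230).
  Creditworthy: collateral gives 330 − 47 = 283; no collateral gives 230 − 0 = 230. No deviation. ✓
  Subprime: no collateral gives 230 − 0 = 230; collateral gives 330 − 151 = 179. No deviation. ✓
Both hold — the creditworthy type sends collateral.

collateral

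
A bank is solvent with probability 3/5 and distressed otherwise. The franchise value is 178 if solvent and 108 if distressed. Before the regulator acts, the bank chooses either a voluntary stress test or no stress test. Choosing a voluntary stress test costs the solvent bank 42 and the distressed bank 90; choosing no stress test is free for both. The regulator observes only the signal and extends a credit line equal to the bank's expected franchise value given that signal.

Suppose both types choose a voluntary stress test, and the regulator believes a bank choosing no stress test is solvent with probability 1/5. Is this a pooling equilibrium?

No

On the equilibrium path (stress test) the regulator holds the prior 3/5 and pays 3/5·178 + 2/5·108 = 150. Off-path (no stress test) belief 1/5 gives 1/5·178 + 4/5·108 = 122.
Solvent: stress test gives 150 − 42 = 108; no stress test gives 122 − 0 = 122. Deviates. ✗
Distressed: stress test gives 150 − 90 = 60; no stress test gives 122 − 0 = 122. Deviates. ✗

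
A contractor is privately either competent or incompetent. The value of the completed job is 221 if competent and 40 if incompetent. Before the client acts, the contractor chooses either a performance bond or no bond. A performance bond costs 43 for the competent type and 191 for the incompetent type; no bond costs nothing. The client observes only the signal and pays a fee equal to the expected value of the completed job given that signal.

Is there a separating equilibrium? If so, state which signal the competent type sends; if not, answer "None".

bond

Try competent → bond, incompetent → no bond:
  If types separate, bond earns payment 221 and no bond earns 40.
  Competent: bond gives 221 − 43 = 178; no bond gives 40 − 0 = 40. No deviation. ✓
  Incompetent: no bond gives 40 − 0 = 40; bond gives 221 − 191 = 30. No deviation. ✓
Both hold — the competent type sends bond.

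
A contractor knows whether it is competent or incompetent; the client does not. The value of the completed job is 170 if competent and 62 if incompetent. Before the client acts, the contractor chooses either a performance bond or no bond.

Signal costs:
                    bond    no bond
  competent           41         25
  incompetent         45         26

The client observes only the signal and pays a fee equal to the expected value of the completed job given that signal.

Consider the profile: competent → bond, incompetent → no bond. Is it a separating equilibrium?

If types separate, bond earns payment 170 and no bond earns 62.
Competent: bond gives 170 − 41 = 129; no bond gives 62 − 25 = 37. No deviation. ✓
Incompetent: no bond gives 62 − 26 = 36; bond gives 170 − 45 = 125. Would deviate. ✗

No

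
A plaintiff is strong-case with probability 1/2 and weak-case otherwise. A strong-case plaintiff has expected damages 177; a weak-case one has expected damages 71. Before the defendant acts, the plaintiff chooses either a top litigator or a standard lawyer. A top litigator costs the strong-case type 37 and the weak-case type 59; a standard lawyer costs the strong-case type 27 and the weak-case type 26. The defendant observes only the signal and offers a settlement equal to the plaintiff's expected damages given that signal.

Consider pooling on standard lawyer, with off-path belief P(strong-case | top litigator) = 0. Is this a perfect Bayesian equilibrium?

Yes

At the pooled signal (standard lawyer) the defendant holds the prior 1/2 and pays 1/2·177 + 1/2·71 = 124. Off-path (top litigator) belief 0 gives 0·177 + 1·71 = 71.
Strong-case: standard lawyer gives 124 − 27 = 97; top litigator gives 71 − 37 = 34. Stays. ✓
Weak-case: standard lawyer gives 124 − 26 = 98; top litigator gives 71 − 59 = 12. Stays. ✓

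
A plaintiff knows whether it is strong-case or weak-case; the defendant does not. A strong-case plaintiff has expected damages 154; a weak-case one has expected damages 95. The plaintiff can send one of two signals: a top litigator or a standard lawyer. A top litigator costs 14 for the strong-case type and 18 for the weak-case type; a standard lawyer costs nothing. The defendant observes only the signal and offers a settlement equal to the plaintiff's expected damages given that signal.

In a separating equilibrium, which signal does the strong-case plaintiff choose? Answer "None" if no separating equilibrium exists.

Try strong-case → top litigator, weak-case → standard lawyer:
  If types separate, top litigator earns payment 154 and standard lawyer earns 95.
  Strong-case: top litigator gives 154 − 14 = 140; standard lawyer gives 95 − 0 = 95. No deviation. ✓
  Weak-case: standard lawyer gives 95 − 0 = 95; top litigator gives 154 − 18 = 136. Would deviate. ✗
Try strong-case → standard lawyer, weak-case → top litigator:
  If types separate, standard lawyer earns payment 154 and top litigator earns 95.
  Strong-case: standard lawyer gives 154 − 0 = 154; top litigator gives 95 − 14 = 81. No deviation. ✓
  Weak-case: top litigator gives 95 − 18 = 77; standard lawyer gives 154 − 0 = 154. Would deviate. ✗
Neither assignment is incentive-compatible.

None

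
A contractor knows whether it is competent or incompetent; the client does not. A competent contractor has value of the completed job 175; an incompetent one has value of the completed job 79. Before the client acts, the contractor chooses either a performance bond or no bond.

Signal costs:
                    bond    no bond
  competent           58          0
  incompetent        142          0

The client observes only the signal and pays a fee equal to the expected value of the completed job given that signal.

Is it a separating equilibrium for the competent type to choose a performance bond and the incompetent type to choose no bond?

If types separate, bond earns payment 175 and no bond earns 79.
Competent: bond gives 175 − 58 = 117; no bond gives 79 − 0 = 79. No deviation. ✓
Incompetent: no bond gives 79 − 0 = 79; bond gives 175 − 142 = 33. No deviation. ✓
Both incentive constraints hold.

Yes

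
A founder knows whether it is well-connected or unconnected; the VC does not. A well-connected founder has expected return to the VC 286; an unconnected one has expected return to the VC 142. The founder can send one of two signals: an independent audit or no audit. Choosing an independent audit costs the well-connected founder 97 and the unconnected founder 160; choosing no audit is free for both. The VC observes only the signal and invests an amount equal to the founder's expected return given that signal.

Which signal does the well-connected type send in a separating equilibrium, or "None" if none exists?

Try well-connected → audit, unconnected → no audit:
  Under separation the VC infers type exactly: audit → well-connected (pays 286), no audit → unconnected (pays 142).
  Well-connected: audit gives 286 − 97 = 189; no audit gives 142 − 0 = 142. No deviation. ✓
  Unconnected: no audit gives 142 − 0 = 142; audit gives 286 − 160 = 126. No deviation. ✓
Both hold — the well-connected type sends audit.

audit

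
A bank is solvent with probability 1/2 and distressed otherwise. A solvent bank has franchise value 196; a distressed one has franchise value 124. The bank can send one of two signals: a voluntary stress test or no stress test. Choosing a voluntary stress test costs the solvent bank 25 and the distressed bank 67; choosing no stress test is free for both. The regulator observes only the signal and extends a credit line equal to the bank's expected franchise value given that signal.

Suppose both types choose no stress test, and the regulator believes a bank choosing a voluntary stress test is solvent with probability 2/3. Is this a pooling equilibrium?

Yes

At the pooled signal (no stress test) the regulator holds the prior 1/2 and pays 1/2·196 + 1/2·124 = 160. Off-path (stress test) belief 2/3 gives 2/3·196 + 1/3·124 = 172.
Solvent: no stress test gives 160 − 0 = 160; stress test gives 172 − 25 = 147. Stays. ✓
Distressed: no stress test gives 160 − 0 = 160; stress test gives 172 − 67 = 105. Stays. ✓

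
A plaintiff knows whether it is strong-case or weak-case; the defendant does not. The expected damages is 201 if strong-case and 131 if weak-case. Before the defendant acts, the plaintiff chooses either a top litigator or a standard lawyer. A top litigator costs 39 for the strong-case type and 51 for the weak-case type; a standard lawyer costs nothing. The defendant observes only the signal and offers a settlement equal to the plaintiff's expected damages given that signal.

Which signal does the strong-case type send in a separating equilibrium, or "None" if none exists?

Try strong-case → top litigator, weak-case → standard lawyer:
  If types separate, top litigator earns payment 201 and standard lawyer earns 131.
  Strong-case: top litigator gives 201 − 39 = 162; standard lawyer gives 131 − 0 = 131. No deviation. ✓
  Weak-case: standard lawyer gives 131 − 0 = 131; top litigator gives 201 − 51 = 150. Would deviate. ✗
Try strong-case → standard lawyer, weak-case → top litigator:
  If types separate, standard lawyer earns payment 201 and top litigator earns 131.
  Strong-case: standard lawyer gives 201 − 0 = 201; top litigator gives 131 − 39 = 92. No deviation. ✓
  Weak-case: top litigator gives 131 − 51 = 80; standard lawyer gives 201 − 0 = 201. Would deviate. ✗
Neither assignment is incentive-compatible.

None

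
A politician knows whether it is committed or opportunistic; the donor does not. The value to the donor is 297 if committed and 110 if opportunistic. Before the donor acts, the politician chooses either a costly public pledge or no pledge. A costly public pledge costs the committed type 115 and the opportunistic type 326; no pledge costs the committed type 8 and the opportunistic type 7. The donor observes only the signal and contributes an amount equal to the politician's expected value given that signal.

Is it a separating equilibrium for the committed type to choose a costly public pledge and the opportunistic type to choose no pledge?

If types separate, pledge earns payment 297 and no pledge earns 110.
Committed: pledge gives 297 − 115 = 182; no pledge gives 110 − 8 = 102. No deviation. ✓
Opportunistic: no pledge gives 110 − 7 = 103; pledge gives 297 − 326 = -29. No deviation. ✓
Neither type gains from mimicking the other.

Yes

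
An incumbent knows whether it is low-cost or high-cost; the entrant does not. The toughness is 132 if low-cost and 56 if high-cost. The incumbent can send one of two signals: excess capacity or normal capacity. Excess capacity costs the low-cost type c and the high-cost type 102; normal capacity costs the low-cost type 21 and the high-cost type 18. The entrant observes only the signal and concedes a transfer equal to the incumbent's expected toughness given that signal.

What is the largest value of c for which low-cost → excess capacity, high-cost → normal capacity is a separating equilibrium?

Under separation: excess capacity → low-cost (pays 132); normal capacity → high-cost (pays 56).
High-cost: 56 − 18 = 38 ≥ 132 − 102 = 30. Holds regardless of c. ✓
Low-cost: 132 − c ≥ 56 − 21, so c ≤ 132 − 35 = 97.

97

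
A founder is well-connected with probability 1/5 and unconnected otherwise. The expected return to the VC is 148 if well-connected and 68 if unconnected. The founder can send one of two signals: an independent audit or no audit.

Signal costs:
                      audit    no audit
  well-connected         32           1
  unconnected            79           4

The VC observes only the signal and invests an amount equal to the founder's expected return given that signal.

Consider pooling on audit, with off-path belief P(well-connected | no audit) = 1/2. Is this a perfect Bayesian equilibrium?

No

On the equilibrium path (audit) the VC holds the prior 1/5 and pays 1/5·148 + 4/5·68 = 84. Off-path (no audit) belief 1/2 gives 1/2·148 + 1/2·68 = 108.
Well-connected: audit gives 84 − 32 = 52; no audit gives 108 − 1 = 107. Deviates. ✗
Unconnected: audit gives 84 − 79 = 5; no audit gives 108 − 4 = 104. Deviates. ✗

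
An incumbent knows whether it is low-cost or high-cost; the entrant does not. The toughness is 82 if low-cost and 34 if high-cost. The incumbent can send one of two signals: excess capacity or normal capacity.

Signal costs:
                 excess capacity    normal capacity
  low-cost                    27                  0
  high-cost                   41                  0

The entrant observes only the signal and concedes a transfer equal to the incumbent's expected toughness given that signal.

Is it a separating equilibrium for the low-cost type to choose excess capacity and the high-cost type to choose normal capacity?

No

Under separation the entrant infers type exactly: excess capacity → low-cost (pays 82), normal capacity → high-cost (pays 34).
Low-cost: excess capacity gives 82 − 27 = 55; normal capacity gives 34 − 0 = 34. No deviation. ✓
High-cost: normal capacity gives 34 − 0 = 34; excess capacity gives 82 − 41 = 41. Would deviate. ✗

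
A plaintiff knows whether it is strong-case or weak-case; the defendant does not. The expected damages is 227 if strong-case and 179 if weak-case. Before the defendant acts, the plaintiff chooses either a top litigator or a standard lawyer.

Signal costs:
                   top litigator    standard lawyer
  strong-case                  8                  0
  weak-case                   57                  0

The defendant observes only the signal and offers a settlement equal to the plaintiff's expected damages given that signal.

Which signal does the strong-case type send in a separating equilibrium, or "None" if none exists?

Try strong-case → top litigator, weak-case → standard lawyer:
  Under separation the defendant infers type exactly: top litigator → strong-case (pays 227), standard lawyer → weak-case (pays 179).
  Strong-case: top litigator gives 227 − 8 = 219; standard lawyer gives 179 − 0 = 179. No deviation. ✓
  Weak-case: standard lawyer gives 179 − 0 = 179; top litigator gives 227 − 57 = 170. No deviation. ✓
Both hold — the strong-case type sends top litigator.

top litigator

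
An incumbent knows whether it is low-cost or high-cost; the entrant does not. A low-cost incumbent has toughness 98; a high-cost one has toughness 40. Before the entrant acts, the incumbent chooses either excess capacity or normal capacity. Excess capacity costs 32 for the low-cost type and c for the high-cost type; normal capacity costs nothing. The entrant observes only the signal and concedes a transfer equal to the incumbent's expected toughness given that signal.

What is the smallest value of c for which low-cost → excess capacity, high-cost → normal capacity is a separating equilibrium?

58

Under separation: excess capacity → low-cost (pays 98); normal capacity → high-cost (pays 40).
Low-cost: 98 − 32 = 66 ≥ 40 − 0 = 40. Holds regardless of c. ✓
High-cost: 40 − 0 ≥ 98 − c, so c ≥ 98 − 40 = 58.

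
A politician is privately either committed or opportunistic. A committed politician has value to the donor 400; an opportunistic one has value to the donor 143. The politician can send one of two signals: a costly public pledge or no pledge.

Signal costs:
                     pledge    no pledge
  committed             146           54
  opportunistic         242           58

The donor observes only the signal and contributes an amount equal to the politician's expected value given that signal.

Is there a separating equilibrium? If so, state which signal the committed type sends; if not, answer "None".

None

Try committed → pledge, opportunistic → no pledge:
  Under separation the donor infers type exactly: pledge → committed (pays 400), no pledge → opportunistic (pays 143).
  Committed: pledge gives 400 − 146 = 254; no pledge gives 143 − 54 = 89. No deviation. ✓
  Opportunistic: no pledge gives 143 − 58 = 85; pledge gives 400 − 242 = 158. Would deviate. ✗
Try committed → no pledge, opportunistic → pledge:
  Under separation the donor infers type exactly: no pledge → committed (pays 400), pledge → opportunistic (pays 143).
  Committed: no pledge gives 400 − 54 = 346; pledge gives 143 − 146 = -3. No deviation. ✓
  Opportunistic: pledge gives 143 − 242 = -99; no pledge gives 400 − 58 = 342. Would deviate. ✗
Neither assignment is incentive-compatible.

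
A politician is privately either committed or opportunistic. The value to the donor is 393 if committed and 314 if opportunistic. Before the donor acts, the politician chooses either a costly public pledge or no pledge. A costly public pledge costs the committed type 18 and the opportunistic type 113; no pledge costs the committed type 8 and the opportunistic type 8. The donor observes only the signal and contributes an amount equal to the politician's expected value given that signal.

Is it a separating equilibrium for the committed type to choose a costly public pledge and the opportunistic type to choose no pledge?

Yes

Under separation the donor infers type exactly: pledge → committed (pays 393), no pledge → opportunistic (pays 314).
Committed: pledge gives 393 − 18 = 375; no pledge gives 314 − 8 = 306. No deviation. ✓
Opportunistic: no pledge gives 314 − 8 = 306; pledge gives 393 − 113 = 280. No deviation. ✓
Both incentive constraints hold.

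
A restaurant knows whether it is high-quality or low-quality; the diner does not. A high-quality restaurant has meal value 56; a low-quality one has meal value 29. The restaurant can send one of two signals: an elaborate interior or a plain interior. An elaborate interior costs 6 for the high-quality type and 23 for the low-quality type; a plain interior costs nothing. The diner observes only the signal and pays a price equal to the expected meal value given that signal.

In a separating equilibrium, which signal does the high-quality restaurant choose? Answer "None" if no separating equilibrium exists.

None

Try high-quality → elaborate interior, low-quality → plain interior:
  If types separate, elaborate interior earns payment 56 and plain interior earns 29.
  High-quality: elaborate interior gives 56 − 6 = 50; plain interior gives 29 − 0 = 29. No deviation. ✓
  Low-quality: plain interior gives 29 − 0 = 29; elaborate interior gives 56 − 23 = 33. Would deviate. ✗
Try high-quality → plain interior, low-quality → elaborate interior:
  If types separate, plain interior earns payment 56 and elaborate interior earns 29.
  High-quality: plain interior gives 56 − 0 = 56; elaborate interior gives 29 − 6 = 23. No deviation. ✓
  Low-quality: elaborate interior gives 29 − 23 = 6; plain interior gives 56 − 0 = 56. Would deviate. ✗
Neither assignment is incentive-compatible.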